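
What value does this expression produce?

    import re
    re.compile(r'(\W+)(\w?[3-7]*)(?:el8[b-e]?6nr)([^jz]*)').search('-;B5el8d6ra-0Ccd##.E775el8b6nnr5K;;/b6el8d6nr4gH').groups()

(';;/', 'b6', '4gH')

The match spans [33:48] → ';;/b6el8d6nr4gH'.
Captured: group 1 = ';;/', group 2 = 'b6', group 3 = '4gH'.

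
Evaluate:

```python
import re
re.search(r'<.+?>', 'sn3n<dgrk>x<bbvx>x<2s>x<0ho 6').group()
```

The `?` after the quantifier makes it lazy — it takes as little as possible before letting the rest of the pattern try.
The match spans [4:10] → '<dgrk>'.

'<dgrk>'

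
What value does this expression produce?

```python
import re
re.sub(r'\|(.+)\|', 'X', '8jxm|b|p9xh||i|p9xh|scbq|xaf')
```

'8jxmXxaf'

Matches: at [4:25] → '|b|p9xh||i|p9xh|scbq|'.
Each match is replaced by 'X'.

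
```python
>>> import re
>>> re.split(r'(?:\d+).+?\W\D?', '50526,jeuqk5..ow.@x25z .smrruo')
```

['', 'ow.@x', 'smrruo']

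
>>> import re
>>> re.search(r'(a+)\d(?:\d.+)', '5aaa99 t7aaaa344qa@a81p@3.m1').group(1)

'aaa'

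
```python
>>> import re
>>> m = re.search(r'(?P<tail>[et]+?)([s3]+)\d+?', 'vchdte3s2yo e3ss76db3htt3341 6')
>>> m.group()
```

Pattern: one or more of one of [et] (lazy) (captured as 'tail'); then one or more of one of [s3] (captured); then one or more of a digit (lazy).
Unlike `match`, `search` isn't anchored — it looks for the pattern anywhere in the string.
The match spans [4:9] → 'te3s2'.
Captured: group 1 = 'te', group 2 = '3s'.

'te3s2'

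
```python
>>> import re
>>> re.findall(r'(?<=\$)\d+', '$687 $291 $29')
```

Lookahead/lookbehind check context without consuming it, so the matched span excludes the asserted characters.
Scanning left to right: at [1:4] → '687'; at [6:9] → '291'; at [11:13] → '29'.
Since nothing is captured, `findall` lists the 3 matched substrings directly.

['687', '291', '29']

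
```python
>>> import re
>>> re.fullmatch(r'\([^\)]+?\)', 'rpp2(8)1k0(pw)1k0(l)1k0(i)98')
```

For `fullmatch`, every character of the input must be accounted for by the pattern.
Here there's no way to consume every character, so the call returns None.

None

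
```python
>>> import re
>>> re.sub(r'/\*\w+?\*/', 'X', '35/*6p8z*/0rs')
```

'35X0rs'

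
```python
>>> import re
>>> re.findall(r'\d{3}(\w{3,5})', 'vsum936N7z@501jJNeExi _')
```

['N7z', 'jJNeE']

The pattern matches exactly 3 of a digit; then 3 to 5 of a word character (captured).
One capturing group, so `findall` returns just the captured substring from each match — 2 in all.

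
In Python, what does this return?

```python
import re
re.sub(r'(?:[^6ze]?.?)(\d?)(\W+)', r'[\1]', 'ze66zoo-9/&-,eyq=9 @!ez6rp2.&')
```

'ze66z[][]e[][]ez6[2]'

The pattern matches optionally any character except [6ze], then optionally any character (non-capturing group); then optionally a digit (captured); then one or more of a non-word character (captured).
Matches: at [5:8] → 'oo-'; at [8:13] → '9/&-,'; at [14:17] → 'yq='; at [17:21] → '9 @!'; at [24:29] → 'rp2.&'.
`\1` in the replacement pulls in group 1's text for each match.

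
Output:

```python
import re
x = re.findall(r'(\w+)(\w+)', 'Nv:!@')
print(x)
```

The pattern matches one or more of a word character (captured); then one or more of a word character (captured).
Scanning left to right: at [0:2] match 'Nv', groups = ('N', 'v').
2 groups means the one result is a tuple of 2 captured strings — 1 here.

[('N', 'v')]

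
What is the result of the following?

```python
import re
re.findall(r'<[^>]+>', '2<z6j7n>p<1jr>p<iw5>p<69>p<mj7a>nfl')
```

Walking the string: at [1:8] → '<z6j7n>'; at [9:14] → '<1jr>'; at [15:20] → '<iw5>'; at [21:25] → '<69>'; at [26:32] → '<mj7a>'.
No capturing groups, so `findall` returns the 5 full match strings.

['<z6j7n>', '<1jr>', '<iw5>', '<69>', '<mj7a>']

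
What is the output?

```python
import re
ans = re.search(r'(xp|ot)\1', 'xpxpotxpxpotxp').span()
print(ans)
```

After group 1 captures some text, `\1` only succeeds where that same text appears again.
Unlike `match`, `search` isn't anchored — it looks for the pattern anywhere in the string.
The match spans [0:4] → 'xpxp'.
Captured: group 1 = 'xp'.

(0, 4)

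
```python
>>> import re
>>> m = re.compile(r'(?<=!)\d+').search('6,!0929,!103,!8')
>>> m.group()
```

'0929'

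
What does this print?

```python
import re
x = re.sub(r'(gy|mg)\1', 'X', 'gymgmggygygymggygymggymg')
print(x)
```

gyXXgymgXmggymg

After group 1 captures some text, `\1` only succeeds where that same text appears again.
Matches: at [2:6] → 'mgmg'; at [6:10] → 'gygy'; at [14:18] → 'gygy'.
`sub` substitutes 'X' at each match site.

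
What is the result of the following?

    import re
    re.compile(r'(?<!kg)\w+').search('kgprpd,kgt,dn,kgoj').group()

The negative lookahead/lookbehind blocks any match where the forbidden context is present.
Unlike `match`, `search` isn't anchored — it looks for the pattern anywhere in the string.
The match spans [0:6] → 'kgprpd'.

'kgprpd'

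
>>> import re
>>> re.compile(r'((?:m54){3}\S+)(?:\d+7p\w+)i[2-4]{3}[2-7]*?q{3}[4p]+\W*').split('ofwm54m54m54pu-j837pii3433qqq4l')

['ofw', 'm54m54m54pu-j8', 'l']

Because the pattern has a capturing group, `split` also inserts each captured text between the pieces.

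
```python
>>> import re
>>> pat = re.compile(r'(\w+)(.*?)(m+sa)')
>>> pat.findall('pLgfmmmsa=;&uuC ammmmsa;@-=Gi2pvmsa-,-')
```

[('pLgfmmmsa', '=;&uuC a', 'mmmmsa'), ('Gi2pv', '', 'msa')]

This matches one or more of a word character (captured); then zero or more of any character (lazy) (captured); then one or more of the literal 'm', then the literal 'sa' (captured).
Walking the string: at [0:23] match 'pLgfmmmsa=;&uuC ammmmsa', groups = ('pLgfmmmsa', '=;&uuC a', 'mmmmsa'); at [27:35] match 'Gi2pvmsa', groups = ('Gi2pv', '', 'msa').
With 3 capturing groups, `findall` returns a 3-tuple per match.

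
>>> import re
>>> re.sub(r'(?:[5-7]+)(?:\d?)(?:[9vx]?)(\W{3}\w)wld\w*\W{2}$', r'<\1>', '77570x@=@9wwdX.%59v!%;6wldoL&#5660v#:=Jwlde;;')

The pattern matches one or more of a character in [5-7] (non-capturing group); then optionally a digit (non-capturing group); then optionally one of [9vx] (non-capturing group); then exactly 3 of a non-word character, then a word character (captured); then the literal 'wld', then zero or more of a word character, then exactly 2 of a non-word character; then anchored at the end.
Matches: at [30:45] → '5660v#:=Jwlde;;'.
The replacement refers to a captured group, so each match is rewritten using its own captured text.

'77570x@=@9wwdX.%59v!%;6wldoL&#<#:=J>'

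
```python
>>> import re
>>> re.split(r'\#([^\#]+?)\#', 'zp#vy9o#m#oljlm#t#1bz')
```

['zp', 'vy9o', 'm', 'oljlm', 't#1bz']

Matches to split on: at [2:8] → '#vy9o#'; at [9:16] → '#oljlm#'.
`re.split` interleaves the captured-group text with the surrounding fragments.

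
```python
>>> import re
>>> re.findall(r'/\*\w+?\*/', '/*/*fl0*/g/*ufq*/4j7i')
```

['/*fl0*/', '/*ufq*/']

Since nothing is captured, `findall` lists the 2 matched substrings directly.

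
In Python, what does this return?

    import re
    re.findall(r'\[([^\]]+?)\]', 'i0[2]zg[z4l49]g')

['2', 'z4l49']

Because there's exactly one group, `findall` drops the full match and keeps group 1 from each hit.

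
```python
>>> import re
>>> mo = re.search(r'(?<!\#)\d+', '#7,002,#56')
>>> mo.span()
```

The negative lookahead/lookbehind blocks any match where the forbidden context is present.
The match spans [3:6] → '002'.

(3, 6)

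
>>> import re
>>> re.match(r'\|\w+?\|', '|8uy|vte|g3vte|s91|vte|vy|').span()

(0, 5)

`match` is anchored at position 0; if the pattern doesn't fit there, it returns None.
The match spans [0:5] → '|8uy|'.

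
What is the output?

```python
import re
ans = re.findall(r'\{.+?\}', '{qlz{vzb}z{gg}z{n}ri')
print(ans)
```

['{qlz{vzb}', '{gg}', '{n}']

A non-greedy quantifier consumes as few characters as it can — just enough that the remainder of the pattern still matches from where it stops; whatever follows it matches normally.
`findall` yields the raw match text (3 of them) because the pattern has no groups.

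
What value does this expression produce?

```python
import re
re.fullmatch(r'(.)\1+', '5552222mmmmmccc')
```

None

`fullmatch` succeeds only if the pattern covers the string from start to end.
Here the string isn't matched end-to-end, so the call returns None.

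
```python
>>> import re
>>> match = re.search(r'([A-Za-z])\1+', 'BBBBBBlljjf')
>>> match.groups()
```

('B',)

The backreference `\1` re-matches whatever the first group consumed, character for character.
`re.search` scans for the first position where the pattern succeeds.
The match spans [0:6] → 'BBBBBB'.
Captured: group 1 = 'B'.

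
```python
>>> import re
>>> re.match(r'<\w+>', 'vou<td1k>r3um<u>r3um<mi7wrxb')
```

`re.match` only tries the pattern at the start of the string.
Here the pattern fails at index 0, so the call returns None.

None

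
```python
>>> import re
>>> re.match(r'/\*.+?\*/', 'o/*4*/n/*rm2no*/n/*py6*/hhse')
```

None

With `match`, the pattern is implicitly anchored at the beginning.
Here the string doesn't start with a match, so the call returns None.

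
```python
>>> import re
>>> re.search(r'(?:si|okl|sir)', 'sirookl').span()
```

(0, 2)

The regex engine tests alternatives in the order written; an earlier branch that matches wins even if a later one would match more.
Unlike `match`, `search` isn't anchored — it looks for the pattern anywhere in the string.
The match spans [0:2] → 'si'.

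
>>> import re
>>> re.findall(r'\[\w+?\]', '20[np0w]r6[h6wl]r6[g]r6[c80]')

['[np0w]', '[h6wl]', '[g]', '[c80]']

Walking the string: at [2:8] → '[np0w]'; at [10:16] → '[h6wl]'; at [18:21] → '[g]'; at [23:28] → '[c80]'.
`findall` yields the raw match text (4 of them) because the pattern has no groups.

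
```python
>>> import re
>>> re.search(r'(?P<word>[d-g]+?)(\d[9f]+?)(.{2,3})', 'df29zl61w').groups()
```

('df', '29', 'zl6')

This matches one or more of a character in [d-g] (lazy) (captured as 'word'); then a digit, then one or more of one of [9f] (lazy) (captured); then 2 to 3 of any character (captured).
`re.search` tries every starting position until one works.
The match spans [0:7] → 'df29zl6'.
Captured: group 1 = 'df', group 2 = '29', group 3 = 'zl6'.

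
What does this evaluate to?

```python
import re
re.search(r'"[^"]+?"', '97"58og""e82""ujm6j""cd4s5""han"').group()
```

'"58og"'

`search` walks the string left to right and returns the first match it finds.
The match spans [2:8] → '"58og"'.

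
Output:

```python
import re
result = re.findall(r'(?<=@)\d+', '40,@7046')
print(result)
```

Because the assertion is zero-width, the text it checks is not consumed and won't appear in the result.
Scanning left to right: at [4:8] → '7046'.
No capturing groups, so `findall` returns the 1 full match string.

['7046']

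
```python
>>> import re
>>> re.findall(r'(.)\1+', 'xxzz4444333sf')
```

After group 1 captures some text, `\1` only succeeds where that same text appears again.
Matches: at [0:2] match 'xx', group 1 = 'x'; at [2:4] match 'zz', group 1 = 'z'; at [4:8] match '4444', group 1 = '4'; at [8:11] match '333', group 1 = '3'.
One capturing group, so `findall` returns just the captured substring from each match — 4 in all.

['x', 'z', '4', '3']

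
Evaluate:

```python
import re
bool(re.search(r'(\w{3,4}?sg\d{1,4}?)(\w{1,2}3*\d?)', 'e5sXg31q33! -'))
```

This matches 3 to 4 of a word character (lazy), then the literal 'sg', then 1 to 4 of a digit (lazy) (captured); then 1 to 2 of a word character, then zero or more of the literal '3', then optionally a digit (captured).
`re.search` scans for the first position where the pattern succeeds.
Here no position works, so the call returns None, and `bool(None)` is False.

False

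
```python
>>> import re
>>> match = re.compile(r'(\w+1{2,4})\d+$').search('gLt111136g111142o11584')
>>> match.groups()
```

Pattern: one or more of a word character, then 2 to 4 of the literal '1' (captured); then one or more of a digit; then anchored at the end.
`search` walks the string left to right and returns the first match it finds.
The match spans [0:22] → 'gLt111136g111142o11584'.
Captured: group 1 = 'gLt111136g111142o11'.

('gLt111136g111142o11',)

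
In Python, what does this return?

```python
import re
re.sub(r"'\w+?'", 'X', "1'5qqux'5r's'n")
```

Matches: at [1:8] → "'5qqux'"; at [10:13] → "'s'".
`sub` substitutes 'X' at each match site.

'1X5rXn'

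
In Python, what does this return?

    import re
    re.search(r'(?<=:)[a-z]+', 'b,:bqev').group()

'bqev'

Lookahead/lookbehind check context without consuming it, so the matched span excludes the asserted characters.
Unlike `match`, `search` isn't anchored — it looks for the pattern anywhere in the string.
The match spans [3:7] → 'bqev'.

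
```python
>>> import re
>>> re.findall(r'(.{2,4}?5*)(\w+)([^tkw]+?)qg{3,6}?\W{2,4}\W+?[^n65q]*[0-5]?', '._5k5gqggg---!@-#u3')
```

[('._5', 'k5', 'g')]

Pattern: 2 to 4 of any character (lazy), then zero or more of a literal '5' (captured); then one or more of a word character (captured); then one or more of any character except [tkw] (lazy) (captured); then the literal 'q', then 3 to 6 of a literal 'g' (lazy), then 2 to 4 of a non-word character; then one or more of a non-word character (lazy); then zero or more of any character except [n65q], then optionally a character in [0-5].
Matches: at [0:19] match '._5k5gqggg---!@-#u3', groups = ('._5', 'k5', 'g').
With 3 capturing groups, `findall` returns a 3-tuple per match.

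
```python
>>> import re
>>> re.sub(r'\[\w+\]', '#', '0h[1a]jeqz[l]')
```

Matches: at [2:6] → '[1a]'; at [10:13] → '[l]'.
Each match is replaced by '#'.

'0h#jeqz#'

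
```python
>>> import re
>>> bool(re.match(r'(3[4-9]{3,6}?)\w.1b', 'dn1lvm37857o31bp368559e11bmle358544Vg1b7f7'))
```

`re.match` won't scan ahead — the pattern has to work from the very first character.
Here the pattern fails at index 0, so the call returns None, and `bool(None)` is False.

False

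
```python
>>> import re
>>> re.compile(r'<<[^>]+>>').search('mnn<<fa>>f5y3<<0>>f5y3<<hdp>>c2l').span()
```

(3, 9)

The match spans [3:9] → '<<fa>>'.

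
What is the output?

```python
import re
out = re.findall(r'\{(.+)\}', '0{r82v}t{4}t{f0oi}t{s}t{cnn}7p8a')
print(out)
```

['r82v}t{4}t{f0oi}t{s}t{cnn']

`findall` collects group 1 from the one match (1 total).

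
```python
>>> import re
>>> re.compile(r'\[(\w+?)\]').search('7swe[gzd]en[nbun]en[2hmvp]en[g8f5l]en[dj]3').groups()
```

('gzd',)

The match spans [4:9] → '[gzd]'.
Captured: group 1 = 'gzd'.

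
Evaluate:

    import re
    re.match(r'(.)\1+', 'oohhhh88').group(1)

`\1` has to match the exact text group 1 already captured.
`re.match` won't scan ahead — the pattern has to work from the very first character.
The match spans [0:2] → 'oo'.
Captured: group 1 = 'o'.

'o'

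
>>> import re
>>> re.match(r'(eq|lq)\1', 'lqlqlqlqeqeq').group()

`\1` is not a pattern — it's the concrete string captured by group 1, re-applied verbatim.
`match` is anchored at position 0; if the pattern doesn't fit there, it returns None.
The match spans [0:4] → 'lqlq'.
Captured: group 1 = 'lq'.

'lqlq'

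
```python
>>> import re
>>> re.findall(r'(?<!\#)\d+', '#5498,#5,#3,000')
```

['498', '000']

A negative assertion filters positions out without eating any characters.
Walking the string: at [2:5] → '498'; at [12:15] → '000'.
No capturing groups, so `findall` returns the 2 full match strings.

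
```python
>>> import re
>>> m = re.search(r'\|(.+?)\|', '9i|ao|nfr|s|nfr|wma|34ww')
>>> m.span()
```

(2, 6)

With the lazy modifier that quantifier settles for the fewest repetitions that let the rest of the pattern succeed (the atoms after it are unaffected and can still be greedy).
The match spans [2:6] → '|ao|'.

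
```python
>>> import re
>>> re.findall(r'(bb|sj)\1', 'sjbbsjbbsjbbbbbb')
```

The backreference `\1` re-matches whatever the first group consumed, character for character.
Walking the string: at [10:14] match 'bbbb', group 1 = 'bb'.
With a single group, `findall` returns only what that group captured — 1 item.

['bb']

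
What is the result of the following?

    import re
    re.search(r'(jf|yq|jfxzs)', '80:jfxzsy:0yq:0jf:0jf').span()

(3, 5)

Alternation tries branches left to right and keeps the first one that lets the overall match succeed at that position.
`re.search` scans for the first position where the pattern succeeds.
The match spans [3:5] → 'jf'.
Captured: group 1 = 'jf'.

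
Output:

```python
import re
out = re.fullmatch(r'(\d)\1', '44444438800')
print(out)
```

None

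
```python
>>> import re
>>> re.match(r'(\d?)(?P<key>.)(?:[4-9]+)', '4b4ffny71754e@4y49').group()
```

'4b4'

`match` is anchored at position 0; if the pattern doesn't fit there, it returns None.
The match spans [0:3] → '4b4'.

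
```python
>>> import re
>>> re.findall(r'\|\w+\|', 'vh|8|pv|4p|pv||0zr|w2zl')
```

['|8|', '|4p|', '|0zr|']

Scanning left to right: at [2:5] → '|8|'; at [7:11] → '|4p|'; at [14:19] → '|0zr|'.
No capturing groups, so `findall` returns the 3 full match strings.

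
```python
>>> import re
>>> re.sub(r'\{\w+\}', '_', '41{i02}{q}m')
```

'41__m'

Matches: at [2:7] → '{i02}'; at [7:10] → '{q}'.
`sub` substitutes '_' at each match site.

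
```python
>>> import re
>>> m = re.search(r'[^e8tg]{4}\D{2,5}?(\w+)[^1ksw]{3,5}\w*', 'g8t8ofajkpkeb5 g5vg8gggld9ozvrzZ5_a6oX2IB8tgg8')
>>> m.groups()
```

The match spans [4:46] → 'ofajkpkeb5 g5vg8gggld9ozvrzZ5_a6oX2IB8tgg8'.
Captured: group 1 = 'keb5'.

('keb5',)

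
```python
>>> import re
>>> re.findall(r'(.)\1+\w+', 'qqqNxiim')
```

['q']

`\1` has to match the exact text group 1 already captured.
`findall` collects group 1 from the one match (1 total).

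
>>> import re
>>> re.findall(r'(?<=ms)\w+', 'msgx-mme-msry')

['gx', 'ry']

Lookahead/lookbehind check context without consuming it, so the matched span excludes the asserted characters.
No capturing groups, so `findall` returns the 2 full match strings.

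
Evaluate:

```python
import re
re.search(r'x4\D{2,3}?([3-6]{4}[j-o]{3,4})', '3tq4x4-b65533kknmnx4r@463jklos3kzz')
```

Here nothing in the string fits, so the call returns None.

None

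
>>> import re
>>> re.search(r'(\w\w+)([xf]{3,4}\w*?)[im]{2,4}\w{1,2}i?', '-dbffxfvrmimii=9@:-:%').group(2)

'fxfvr'

The pattern matches a word character, then one or more of a word character (captured); then 3 to 4 of one of [xf], then zero or more of a word character (lazy) (captured); then 2 to 4 of one of [im]; then 1 to 2 of a word character, then optionally a literal 'i'.
A `+?`/`*?`/`{m,n}?` starts at its minimum and grows only as far as needed for what follows to match.
`re.search` scans for the first position where the pattern succeeds.
The match spans [1:14] → 'dbffxfvrmimii'.
Captured: group 1 = 'dbf', group 2 = 'fxfvr'.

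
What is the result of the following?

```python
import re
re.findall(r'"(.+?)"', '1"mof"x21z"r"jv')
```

A non-greedy quantifier consumes as few characters as it can — just enough that the remainder of the pattern still matches from where it stops; whatever follows it matches normally.
With a single group, `findall` returns only what that group captured — 2 items.

['mof', 'r']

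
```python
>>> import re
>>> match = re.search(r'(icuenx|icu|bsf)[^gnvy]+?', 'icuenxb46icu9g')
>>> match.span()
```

Alternation tries branches left to right and keeps the first one that lets the overall match succeed at that position.
Unlike `match`, `search` isn't anchored — it looks for the pattern anywhere in the string.
The match spans [0:7] → 'icuenxb'.
Captured: group 1 = 'icuenx'.

(0, 7)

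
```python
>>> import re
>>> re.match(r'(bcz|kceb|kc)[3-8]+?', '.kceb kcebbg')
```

None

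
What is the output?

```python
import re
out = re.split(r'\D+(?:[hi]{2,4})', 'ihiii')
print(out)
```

['', '']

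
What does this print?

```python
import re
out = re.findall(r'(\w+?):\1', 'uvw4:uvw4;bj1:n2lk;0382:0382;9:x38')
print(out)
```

['uvw4', '0382']

After group 1 captures some text, `\1` only succeeds where that same text appears again.
Walking the string: at [0:9] match 'uvw4:uvw4', group 1 = 'uvw4'; at [19:28] match '0382:0382', group 1 = '0382'.
One capturing group, so `findall` returns just the captured substring from each match — 2 in all.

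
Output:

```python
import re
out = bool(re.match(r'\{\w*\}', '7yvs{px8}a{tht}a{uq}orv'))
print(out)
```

False

`re.match` won't scan ahead — the pattern has to work from the very first character.
Here the pattern fails at index 0, so the call returns None, and `bool(None)` is False.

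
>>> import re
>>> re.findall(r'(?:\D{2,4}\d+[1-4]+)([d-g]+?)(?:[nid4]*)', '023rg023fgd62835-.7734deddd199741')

['f', 'd']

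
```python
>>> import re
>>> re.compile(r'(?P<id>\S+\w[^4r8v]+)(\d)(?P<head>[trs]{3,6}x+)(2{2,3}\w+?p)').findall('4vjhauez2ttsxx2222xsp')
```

[('4vjhauez', '2', 'ttsxx', '2222xsp')]

Pattern: one or more of a non-whitespace character, then a word character, then one or more of any character except [4r8v] (captured as 'id'); then a digit (captured); then 3 to 6 of one of [trs], then one or more of the literal 'x' (captured as 'head'); then 2 to 3 of the literal '2', then one or more of a word character (lazy), then a literal 'p' (captured).
Multiple groups make `findall` return tuples — one 4-tuple for the one match.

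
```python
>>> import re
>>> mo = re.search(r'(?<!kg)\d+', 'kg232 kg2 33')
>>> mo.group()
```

'32'

A negative assertion filters positions out without eating any characters.
`re.search` tries every starting position until one works.
The match spans [3:5] → '32'.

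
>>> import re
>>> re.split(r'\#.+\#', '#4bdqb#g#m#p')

['', 'p']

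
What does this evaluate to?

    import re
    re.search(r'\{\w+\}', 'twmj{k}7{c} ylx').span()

`search` walks the string left to right and returns the first match it finds.
The match spans [4:7] → '{k}'.

(4, 7)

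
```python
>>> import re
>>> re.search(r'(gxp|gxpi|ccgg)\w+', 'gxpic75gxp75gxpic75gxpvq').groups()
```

('gxp',)

`|` is ordered: at each position the engine commits to the first alternative that works.
Unlike `match`, `search` isn't anchored — it looks for the pattern anywhere in the string.
The match spans [0:24] → 'gxpic75gxp75gxpic75gxpvq'.
Captured: group 1 = 'gxp'.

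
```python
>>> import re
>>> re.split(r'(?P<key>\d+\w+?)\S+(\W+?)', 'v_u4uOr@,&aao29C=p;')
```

['v_u', '4u', ';', '']

Pattern: one or more of a digit, then one or more of a word character (lazy) (captured as 'key'); then one or more of a non-whitespace character; then one or more of a non-word character (lazy) (captured).
Matches to split on: at [3:19] → '4uOr@,&aao29C=p;'.
Because the pattern has a capturing group, `split` also inserts each captured text between the pieces.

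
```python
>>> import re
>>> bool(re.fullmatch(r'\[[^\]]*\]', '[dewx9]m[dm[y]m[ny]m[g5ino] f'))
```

False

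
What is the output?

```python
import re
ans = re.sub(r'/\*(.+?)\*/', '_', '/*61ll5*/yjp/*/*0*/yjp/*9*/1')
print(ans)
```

A `+?`/`*?`/`{m,n}?` starts at its minimum and grows only as far as needed for what follows to match.
Each match is replaced by '_'.

_yjp_yjp_1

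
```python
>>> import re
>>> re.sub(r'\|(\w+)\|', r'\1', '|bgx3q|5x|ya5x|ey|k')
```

Matches: at [0:7] → '|bgx3q|'; at [9:15] → '|ya5x|'.
Each match is replaced using the text its own group 1 captured.

'bgx3q5xya5xey|k'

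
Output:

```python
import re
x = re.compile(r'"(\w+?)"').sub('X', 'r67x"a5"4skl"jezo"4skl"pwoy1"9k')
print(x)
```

Matches: at [4:8] → '"a5"'; at [12:18] → '"jezo"'; at [22:29] → '"pwoy1"'.
`sub` substitutes 'X' at each match site.

r67xX4sklX4sklX9k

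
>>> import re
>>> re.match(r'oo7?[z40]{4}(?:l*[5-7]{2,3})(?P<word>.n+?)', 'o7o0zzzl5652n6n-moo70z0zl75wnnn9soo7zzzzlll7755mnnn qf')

With `match`, the pattern is implicitly anchored at the beginning.
Here position 0 doesn't satisfy it, so the call returns None.

None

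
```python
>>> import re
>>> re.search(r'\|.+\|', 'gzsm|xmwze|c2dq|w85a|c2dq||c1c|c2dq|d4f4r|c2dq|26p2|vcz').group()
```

'|xmwze|c2dq|w85a|c2dq||c1c|c2dq|d4f4r|c2dq|26p2|'

The match spans [4:52] → '|xmwze|c2dq|w85a|c2dq||c1c|c2dq|d4f4r|c2dq|26p2|'.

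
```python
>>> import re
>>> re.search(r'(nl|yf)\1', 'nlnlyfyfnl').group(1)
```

The match spans [0:4] → 'nlnl'.
Captured: group 1 = 'nl'.

'nl'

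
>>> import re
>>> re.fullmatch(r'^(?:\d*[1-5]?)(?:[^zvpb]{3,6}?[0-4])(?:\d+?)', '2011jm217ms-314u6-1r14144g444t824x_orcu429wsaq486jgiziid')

This matches anchored at the start of the string; then zero or more of a digit, then optionally a character in [1-5] (non-capturing group); then 3 to 6 of any character except [zvpb] (lazy), then a character in [0-4] (non-capturing group); then one or more of a digit (lazy) (non-capturing group).
`re.fullmatch` requires the pattern to consume the entire string.
Here the string isn't matched end-to-end, so the call returns None.

None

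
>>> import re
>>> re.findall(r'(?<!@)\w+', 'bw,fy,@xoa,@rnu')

['bw', 'fy', 'oa', 'nu']

The negative lookaround is zero-width — it rules out positions where the adjacent text would match, without consuming anything.
Scanning left to right: at [0:2] → 'bw'; at [3:5] → 'fy'; at [8:10] → 'oa'; at [13:15] → 'nu'.
`findall` yields the raw match text (4 of them) because the pattern has no groups.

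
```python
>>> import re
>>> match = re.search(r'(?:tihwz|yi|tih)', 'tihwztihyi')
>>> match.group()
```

`|` is ordered: at each position the engine commits to the first alternative that works.
The match spans [0:5] → 'tihwz'.

'tihwz'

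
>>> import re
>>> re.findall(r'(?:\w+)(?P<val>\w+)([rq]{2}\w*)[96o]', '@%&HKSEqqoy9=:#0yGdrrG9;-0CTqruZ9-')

The pattern matches one or more of a word character (non-capturing group); then one or more of a word character (captured as 'val'); then exactly 2 of one of [rq], then zero or more of a word character (captured); then one of [96o].
Multiple groups make `findall` return tuples — one 2-tuple for each match.

[('E', 'qqoy'), ('d', 'rrG'), ('T', 'qruZ')]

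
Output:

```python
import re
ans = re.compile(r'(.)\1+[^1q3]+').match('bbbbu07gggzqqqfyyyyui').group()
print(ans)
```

`re.match` won't scan ahead — the pattern has to work from the very first character.
The match spans [0:11] → 'bbbbu07gggz'.

bbbbu07gggz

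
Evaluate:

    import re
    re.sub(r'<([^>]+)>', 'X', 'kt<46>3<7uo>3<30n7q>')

Each match is replaced by 'X'.

'ktX3X3X'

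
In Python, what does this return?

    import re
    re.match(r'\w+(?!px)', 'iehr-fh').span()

(0, 4)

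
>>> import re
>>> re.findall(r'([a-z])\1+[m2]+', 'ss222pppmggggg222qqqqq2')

After group 1 captures some text, `\1` only succeeds where that same text appears again.
Scanning left to right: at [0:5] match 'ss222', group 1 = 's'; at [5:9] match 'pppm', group 1 = 'p'; at [9:17] match 'ggggg222', group 1 = 'g'; at [17:23] match 'qqqqq2', group 1 = 'q'.
One capturing group, so `findall` returns just the captured substring from each match — 4 in all.

['s', 'p', 'g', 'q']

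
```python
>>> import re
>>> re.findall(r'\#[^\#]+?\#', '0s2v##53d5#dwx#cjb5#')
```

Since nothing is captured, `findall` lists the 2 matched substrings directly.

['#53d5#', '#cjb5#']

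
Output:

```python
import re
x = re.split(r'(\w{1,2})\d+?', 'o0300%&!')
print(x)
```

['', 'o0', '', '0', '%&!']

The pattern matches 1 to 2 of a word character (captured); then one or more of a digit (lazy).
A non-greedy quantifier consumes as few characters as it can — just enough that the remainder of the pattern still matches from where it stops; whatever follows it matches normally.
Matches to split on: at [0:3] → 'o03'; at [3:5] → '00'.
With a capturing group present, the delimiter's captured portion is kept in the result list.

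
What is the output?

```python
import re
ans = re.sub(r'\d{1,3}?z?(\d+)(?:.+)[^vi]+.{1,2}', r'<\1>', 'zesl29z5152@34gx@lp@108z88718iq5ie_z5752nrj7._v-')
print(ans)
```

zesl<9>

The pattern matches 1 to 3 of a digit (lazy), then optionally a literal 'z'; then one or more of a digit (captured); then one or more of any character (non-capturing group); then one or more of any character except [vi], then 1 to 2 of any character.
Matches: at [4:48] → '29z5152@34gx@lp@108z88718iq5ie_z5752nrj7._v-'.
Each match is replaced using the text its own group 1 captured.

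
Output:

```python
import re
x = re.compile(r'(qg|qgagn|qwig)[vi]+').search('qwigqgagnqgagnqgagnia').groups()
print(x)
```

`re.search` tries every starting position until one works.
The match spans [14:20] → 'qgagni'.
Captured: group 1 = 'qgagn'.

('qgagn',)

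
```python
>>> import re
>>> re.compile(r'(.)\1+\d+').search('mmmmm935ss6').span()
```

(0, 8)

`\1` is not a pattern — it's the concrete string captured by group 1, re-applied verbatim.
The match spans [0:8] → 'mmmmm935'.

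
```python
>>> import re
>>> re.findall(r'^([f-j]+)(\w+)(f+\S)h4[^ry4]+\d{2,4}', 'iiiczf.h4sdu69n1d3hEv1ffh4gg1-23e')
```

[('iii', 'cz', 'f.')]

Multiple groups make `findall` return tuples — one 3-tuple for the one match.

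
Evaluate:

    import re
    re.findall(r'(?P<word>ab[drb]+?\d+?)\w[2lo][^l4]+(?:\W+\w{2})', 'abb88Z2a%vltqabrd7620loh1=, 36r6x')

['abb88', 'abrd762']

With the lazy modifier that quantifier settles for the fewest repetitions that let the rest of the pattern succeed (the atoms after it are unaffected and can still be greedy).
Because there's exactly one group, `findall` drops the full match and keeps group 1 from each hit.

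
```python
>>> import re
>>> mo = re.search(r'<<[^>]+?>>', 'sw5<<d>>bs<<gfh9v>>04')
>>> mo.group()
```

The match spans [3:8] → '<<d>>'.

'<<d>>'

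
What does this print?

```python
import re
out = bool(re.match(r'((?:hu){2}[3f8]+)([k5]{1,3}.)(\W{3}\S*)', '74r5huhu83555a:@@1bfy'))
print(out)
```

`re.match` won't scan ahead — the pattern has to work from the very first character.
Here position 0 doesn't satisfy it, so the call returns None, and `bool(None)` is False.

False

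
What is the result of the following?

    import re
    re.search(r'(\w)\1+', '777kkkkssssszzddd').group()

`\1` is not a pattern — it's the concrete string captured by group 1, re-applied verbatim.
The match spans [0:3] → '777'.

'777'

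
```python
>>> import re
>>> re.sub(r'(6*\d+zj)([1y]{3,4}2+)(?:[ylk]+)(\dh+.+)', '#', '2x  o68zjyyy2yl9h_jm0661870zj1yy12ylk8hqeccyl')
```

'2x  o#'

`sub` substitutes '#' at each match site.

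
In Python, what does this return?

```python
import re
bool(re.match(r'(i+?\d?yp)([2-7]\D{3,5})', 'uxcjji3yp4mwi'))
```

False

Pattern: one or more of a literal 'i' (lazy), then optionally a digit, then the literal 'yp' (captured); then a character in [2-7], then 3 to 5 of a non-digit (captured).
`match` is anchored at position 0; if the pattern doesn't fit there, it returns None.
Here the string doesn't start with a match, so the call returns None, and `bool(None)` is False.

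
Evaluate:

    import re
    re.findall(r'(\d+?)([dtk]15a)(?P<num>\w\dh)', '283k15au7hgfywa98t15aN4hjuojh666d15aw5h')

[('283', 'k15a', 'u7h'), ('98', 't15a', 'N4h'), ('666', 'd15a', 'w5h')]

Pattern: one or more of a digit (lazy) (captured); then one of [dtk], then the literal '15a' (captured); then a word character, then a digit, then a literal 'h' (captured as 'num').
Scanning left to right: at [0:10] match '283k15au7h', groups = ('283', 'k15a', 'u7h'); at [15:24] match '98t15aN4h', groups = ('98', 't15a', 'N4h'); at [29:39] match '666d15aw5h', groups = ('666', 'd15a', 'w5h').
3 groups means each result is a tuple of 3 captured strings — 3 here.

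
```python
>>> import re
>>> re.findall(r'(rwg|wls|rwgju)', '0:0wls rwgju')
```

Alternation isn't longest-match — the leftmost alternative that fits at this position is chosen.
Because there's exactly one group, `findall` drops the full match and keeps group 1 from each hit.

['wls', 'rwg']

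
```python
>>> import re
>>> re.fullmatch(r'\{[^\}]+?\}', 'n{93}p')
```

None

`fullmatch` succeeds only if the pattern covers the string from start to end.
Here the string isn't matched end-to-end, so the call returns None.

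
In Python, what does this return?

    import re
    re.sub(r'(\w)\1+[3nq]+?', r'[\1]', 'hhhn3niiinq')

The backreference `\1` re-matches whatever the first group consumed, character for character.
Matches: at [0:4] → 'hhhn'; at [6:10] → 'iiin'.
Each match is replaced using the text its own group 1 captured.

'[h]3n[i]q'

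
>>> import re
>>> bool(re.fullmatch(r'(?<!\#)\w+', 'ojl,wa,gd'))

False

For `fullmatch`, every character of the input must be accounted for by the pattern.
Here there's no way to consume every character, so the call returns None, and `bool(None)` is False.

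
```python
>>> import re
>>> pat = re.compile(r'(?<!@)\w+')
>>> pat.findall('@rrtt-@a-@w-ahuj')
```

The negative lookahead/lookbehind blocks any match where the forbidden context is present.
Matches: at [2:5] → 'rtt'; at [12:16] → 'ahuj'.
Since nothing is captured, `findall` lists the 2 matched substrings directly.

['rtt', 'ahuj']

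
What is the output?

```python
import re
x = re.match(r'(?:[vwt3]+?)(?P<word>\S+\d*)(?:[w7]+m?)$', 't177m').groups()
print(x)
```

Pattern: one or more of one of [vwt3] (lazy) (non-capturing group); then one or more of a non-whitespace character, then zero or more of a digit (captured as 'word'); then one or more of one of [w7], then optionally a literal 'm' (non-capturing group); then anchored at the end.
`re.match` won't scan ahead — the pattern has to work from the very first character.
The match spans [0:5] → 't177m'.
Captured: group 1 = '17'.

('17',)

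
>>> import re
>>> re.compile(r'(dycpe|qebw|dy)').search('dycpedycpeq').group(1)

'dycpe'

The match spans [0:5] → 'dycpe'.
Captured: group 1 = 'dycpe'.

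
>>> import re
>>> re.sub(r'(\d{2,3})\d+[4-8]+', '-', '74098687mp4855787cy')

'-mp-cy'

This matches 2 to 3 of a digit (captured); then one or more of a digit; then one or more of a character in [4-8].
Matches: at [0:8] → '74098687'; at [10:17] → '4855787'.
Every occurrence is swapped for '-'.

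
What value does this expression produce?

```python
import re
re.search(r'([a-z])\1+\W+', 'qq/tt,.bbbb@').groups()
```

('q',)

The match spans [0:3] → 'qq/'.
Captured: group 1 = 'q'.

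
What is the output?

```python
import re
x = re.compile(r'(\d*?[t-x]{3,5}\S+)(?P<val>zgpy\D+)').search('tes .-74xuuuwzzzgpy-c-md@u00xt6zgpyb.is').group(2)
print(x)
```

zgpyb.is

The match spans [6:39] → '74xuuuwzzzgpy-c-md@u00xt6zgpyb.is'.
Captured: group 1 = '74xuuuwzzzgpy-c-md@u00xt6', group 2 = 'zgpyb.is'.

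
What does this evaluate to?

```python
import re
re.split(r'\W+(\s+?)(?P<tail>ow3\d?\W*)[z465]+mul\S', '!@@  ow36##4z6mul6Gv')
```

Pattern: one or more of a non-word character; then one or more of whitespace (lazy) (captured); then the literal 'ow3', then optionally a digit, then zero or more of a non-word character (captured as 'tail'); then one or more of one of [z465], then the literal 'mul', then a non-whitespace character.
Matches to split on: at [0:18] → '!@@  ow36##4z6mul6'.
With a capturing group present, the delimiter's captured portion is kept in the result list.

['', ' ', 'ow36##', 'Gv']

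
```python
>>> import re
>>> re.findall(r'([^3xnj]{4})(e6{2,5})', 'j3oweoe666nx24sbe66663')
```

Pattern: exactly 4 of any character except [3xnj] (captured); then a literal 'e', then 2 to 5 of the literal '6' (captured).
2 groups means each result is a tuple of 2 captured strings — 2 here.

[('oweo', 'e666'), ('24sb', 'e6666')]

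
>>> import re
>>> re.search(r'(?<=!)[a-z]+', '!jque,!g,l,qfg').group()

The `(?=…)`/`(?<=…)` assertion just peeks at neighbouring text; it doesn't advance the match position.
The match spans [1:5] → 'jque'.

'jque'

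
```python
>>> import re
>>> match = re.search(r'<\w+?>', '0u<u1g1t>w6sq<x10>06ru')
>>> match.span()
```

Unlike `match`, `search` isn't anchored — it looks for the pattern anywhere in the string.
The match spans [2:9] → '<u1g1t>'.

(2, 9)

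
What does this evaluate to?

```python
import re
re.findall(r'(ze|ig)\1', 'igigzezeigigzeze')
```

['ig', 'ze', 'ig', 'ze']

After group 1 captures some text, `\1` only succeeds where that same text appears again.
One capturing group, so `findall` returns just the captured substring from each match — 4 in all.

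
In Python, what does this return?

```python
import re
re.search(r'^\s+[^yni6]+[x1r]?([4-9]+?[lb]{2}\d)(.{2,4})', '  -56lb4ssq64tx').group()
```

'  -56lb4ssq6'

This matches anchored at the start of the string; then one or more of whitespace, then one or more of any character except [yni6], then optionally one of [x1r]; then one or more of a character in [4-9] (lazy), then exactly 2 of one of [lb], then a digit (captured); then 2 to 4 of any character (captured).
`re.search` tries every starting position until one works.
The match spans [0:12] → '  -56lb4ssq6'.
Captured: group 1 = '6lb4', group 2 = 'ssq6'.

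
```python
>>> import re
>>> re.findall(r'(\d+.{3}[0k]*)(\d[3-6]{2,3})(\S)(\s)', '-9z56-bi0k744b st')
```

[('56-bi0k', '744', 'b', ' ')]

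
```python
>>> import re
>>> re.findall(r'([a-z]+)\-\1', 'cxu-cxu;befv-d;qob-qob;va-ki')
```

['cxu', 'qob']

`\1` is not a pattern — it's the concrete string captured by group 1, re-applied verbatim.
Matches: at [0:7] match 'cxu-cxu', group 1 = 'cxu'; at [15:22] match 'qob-qob', group 1 = 'qob'.
Because there's exactly one group, `findall` drops the full match and keeps group 1 from each hit.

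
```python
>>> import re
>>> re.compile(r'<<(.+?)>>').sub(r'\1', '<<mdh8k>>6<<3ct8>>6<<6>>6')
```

'mdh8k63ct8666'

With the lazy modifier that quantifier settles for the fewest repetitions that let the rest of the pattern succeed (the atoms after it are unaffected and can still be greedy).
Matches: at [0:9] → '<<mdh8k>>'; at [10:18] → '<<3ct8>>'; at [19:24] → '<<6>>'.
The replacement refers to a captured group, so each match is rewritten using its own captured text.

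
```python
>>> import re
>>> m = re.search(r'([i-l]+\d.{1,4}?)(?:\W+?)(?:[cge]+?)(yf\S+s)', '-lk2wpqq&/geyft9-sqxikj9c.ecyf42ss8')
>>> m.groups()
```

('lk2wpqq', 'yft9-sqxikj9c.ecyf42ss')

The match spans [1:34] → 'lk2wpqq&/geyft9-sqxikj9c.ecyf42ss'.
Captured: group 1 = 'lk2wpqq', group 2 = 'yft9-sqxikj9c.ecyf42ss'.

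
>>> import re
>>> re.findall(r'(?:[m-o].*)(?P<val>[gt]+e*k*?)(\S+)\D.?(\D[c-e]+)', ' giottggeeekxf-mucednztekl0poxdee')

[('te', 'kl0pox', 'ee')]

The pattern matches a character in [m-o], then zero or more of any character (non-capturing group); then one or more of one of [gt], then zero or more of the literal 'e', then zero or more of a literal 'k' (lazy) (captured as 'val'); then one or more of a non-whitespace character (captured); then a non-digit, then optionally any character; then a non-digit, then one or more of a character in [c-e] (captured).
A `+?`/`*?`/`{m,n}?` starts at its minimum and grows only as far as needed for what follows to match.
Walking the string: at [3:33] match 'ottggeeekxf-mucednztekl0poxdee', groups = ('te', 'kl0pox', 'ee').
With 3 capturing groups, `findall` returns a 3-tuple per match.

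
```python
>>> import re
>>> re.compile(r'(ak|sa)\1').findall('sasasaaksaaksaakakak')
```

A backreference is literal: `\1` must see the identical characters the first group matched.
Scanning left to right: at [0:4] match 'sasa', group 1 = 'sa'; at [14:18] match 'akak', group 1 = 'ak'.
Because there's exactly one group, `findall` drops the full match and keeps group 1 from each hit.

['sa', 'ak']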